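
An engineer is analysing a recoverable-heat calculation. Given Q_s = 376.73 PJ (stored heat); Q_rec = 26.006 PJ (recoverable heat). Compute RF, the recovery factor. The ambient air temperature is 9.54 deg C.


RF = Q_rec / Q_s
RF = 26.006 / 376.73
RF = 0.069031


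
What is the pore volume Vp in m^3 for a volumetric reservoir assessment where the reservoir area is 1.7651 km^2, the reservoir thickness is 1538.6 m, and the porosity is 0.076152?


Vp = A * 1e6 * hr * phi
Vp = 1.7651 * 1e6 * 1538.6 * 0.076152
Vp = 2.0681e+08 m^3


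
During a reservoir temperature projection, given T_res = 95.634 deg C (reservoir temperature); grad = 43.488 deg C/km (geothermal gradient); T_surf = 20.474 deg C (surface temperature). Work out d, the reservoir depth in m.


d = (T_res - T_surf) / grad * 1000
d = (95.634 - 20.474) / 43.488 * 1000
d = 1728.3 m


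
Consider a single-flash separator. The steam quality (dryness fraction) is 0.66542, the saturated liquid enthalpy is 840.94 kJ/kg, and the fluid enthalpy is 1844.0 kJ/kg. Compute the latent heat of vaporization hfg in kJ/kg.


hfg = (h - hf) / x
hfg = (1844.0 - 840.94) / 0.66542
hfg = 1507.4 kJ/kg


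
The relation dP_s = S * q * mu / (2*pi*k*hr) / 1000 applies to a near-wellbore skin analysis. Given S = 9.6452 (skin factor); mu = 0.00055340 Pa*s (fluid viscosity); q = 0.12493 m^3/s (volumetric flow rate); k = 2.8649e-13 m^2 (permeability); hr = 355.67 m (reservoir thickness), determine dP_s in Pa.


dP_s = S * q * mu / (2*pi*k*hr) / 1000
dP_s = 9.6452 * 0.12493 * 0.00055340 / (2*pi*2.8649e-13*355.67) / 1000
dP_s = 1041.551 kPa
Convert: 1041.551 kPa * 1000.0 = 1.0416e+06 Pa
dP_s = 1.0416e+06 Pa


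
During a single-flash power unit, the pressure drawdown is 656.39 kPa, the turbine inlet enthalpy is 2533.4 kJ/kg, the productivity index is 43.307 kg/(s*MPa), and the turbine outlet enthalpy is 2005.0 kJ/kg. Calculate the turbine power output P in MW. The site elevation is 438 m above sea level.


Step 1: mdot = PI * dP / 1000 = 43.307 * 656.39 / 1000 = 28.42628 kg/s
Step 2: P = mdot*(h_in - h_out)/1000 = 28.42628*(2533.4 - 2005.0)/1000 = 15.020 MW
P = 15.020 MW


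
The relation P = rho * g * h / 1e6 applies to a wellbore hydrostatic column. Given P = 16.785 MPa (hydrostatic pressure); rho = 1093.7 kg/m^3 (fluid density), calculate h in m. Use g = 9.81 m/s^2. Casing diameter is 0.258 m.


h = P * 1e6 / (g * rho)
h = 16.785 * 1e6 / (9.81 * 1093.7)
h = 1564.4 m


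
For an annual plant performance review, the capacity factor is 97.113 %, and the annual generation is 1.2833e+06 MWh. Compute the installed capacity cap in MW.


cap = E_a / (CF/100 * 8760)
cap = 1.2833e+06 / (97.113/100 * 8760)
cap = 150.85 MW


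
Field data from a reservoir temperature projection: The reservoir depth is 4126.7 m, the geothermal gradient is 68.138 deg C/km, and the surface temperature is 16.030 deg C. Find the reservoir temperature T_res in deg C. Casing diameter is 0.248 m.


T_res = T_surf + grad * d / 1000
T_res = 16.030 + 68.138 * 4126.7 / 1000
T_res = 297.22 deg C


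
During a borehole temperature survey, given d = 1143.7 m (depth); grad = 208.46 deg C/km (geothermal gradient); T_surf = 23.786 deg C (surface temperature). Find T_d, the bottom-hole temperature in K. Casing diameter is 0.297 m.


T_d = T_surf + grad * d / 1000
T_d = 23.786 + 208.46 * 1143.7 / 1000
T_d = 262.2017 deg C
Convert to K: 262.2017 + 273.15 = 535.35 K
T_d = 535.35 K


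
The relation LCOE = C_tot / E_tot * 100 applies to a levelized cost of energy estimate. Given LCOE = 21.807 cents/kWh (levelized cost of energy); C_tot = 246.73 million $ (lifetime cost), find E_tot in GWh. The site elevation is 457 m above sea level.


E_tot = C_tot / LCOE * 100
E_tot = 246.73 / 21.807 * 100
E_tot = 1131.4 GWh


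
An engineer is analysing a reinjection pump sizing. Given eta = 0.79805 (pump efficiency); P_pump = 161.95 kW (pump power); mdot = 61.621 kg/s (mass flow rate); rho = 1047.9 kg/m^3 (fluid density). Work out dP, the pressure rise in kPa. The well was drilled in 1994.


dP = P_pump * rho * eta / mdot
dP = 161.95 * 1047.9 * 0.79805 / 61.621
dP = 2197.9 kPa


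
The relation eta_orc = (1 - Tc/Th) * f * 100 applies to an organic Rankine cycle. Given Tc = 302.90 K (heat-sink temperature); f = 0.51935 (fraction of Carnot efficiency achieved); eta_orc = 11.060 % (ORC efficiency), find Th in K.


Th = Tc / (1 - (eta_orc/100)/f)
Th = 302.90 / (1 - (11.060/100)/0.51935)
Th = 384.86 K


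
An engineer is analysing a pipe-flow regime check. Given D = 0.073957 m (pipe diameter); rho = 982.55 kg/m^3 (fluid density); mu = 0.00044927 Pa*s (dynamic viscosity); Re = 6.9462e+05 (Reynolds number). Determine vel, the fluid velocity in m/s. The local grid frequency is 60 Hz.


vel = Re * mu / (rho * D)
vel = 6.9462e+05 * 0.00044927 / (982.55 * 0.073957)
vel = 4.2946 m/s


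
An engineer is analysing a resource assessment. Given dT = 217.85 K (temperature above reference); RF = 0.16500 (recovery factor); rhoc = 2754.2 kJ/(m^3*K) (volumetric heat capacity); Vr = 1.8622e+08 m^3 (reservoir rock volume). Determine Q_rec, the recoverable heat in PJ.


Step 1: Q_s = Vr*rhoc*dT/1e12 = 1.8622e+08*2754.2*217.85/1e12 = 111.7325 PJ
Step 2: Q_rec = Q_s * RF = 111.7325 * 0.165 = 18.436 PJ
Q_rec = 18.436 PJ


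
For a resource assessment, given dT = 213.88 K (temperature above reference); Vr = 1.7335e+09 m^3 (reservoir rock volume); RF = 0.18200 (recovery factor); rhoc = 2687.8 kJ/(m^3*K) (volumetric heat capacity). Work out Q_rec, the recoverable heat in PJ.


Step 1: Q_s = Vr*rhoc*dT/1e12 = 1.7335e+09*2687.8*213.88/1e12 = 996.5314 PJ
Step 2: Q_rec = Q_s * RF = 996.5314 * 0.182 = 181.37 PJ
Q_rec = 181.37 PJ


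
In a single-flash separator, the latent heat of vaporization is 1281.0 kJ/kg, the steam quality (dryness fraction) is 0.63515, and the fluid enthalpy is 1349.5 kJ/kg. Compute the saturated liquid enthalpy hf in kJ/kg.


hf = h - x * hfg
hf = 1349.5 - 0.63515 * 1281.0
hf = 535.87 kJ/kg


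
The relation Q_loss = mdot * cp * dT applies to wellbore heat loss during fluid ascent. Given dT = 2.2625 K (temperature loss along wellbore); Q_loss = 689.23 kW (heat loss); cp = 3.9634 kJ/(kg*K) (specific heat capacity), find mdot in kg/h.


mdot = Q_loss / (cp * dT)
mdot = 689.23 / (3.9634 * 2.2625)
mdot = 76.86129 kg/s
Convert: 76.86129 kg/s * 3600.0 = 2.7670e+05 kg/h
mdot = 2.7670e+05 kg/h


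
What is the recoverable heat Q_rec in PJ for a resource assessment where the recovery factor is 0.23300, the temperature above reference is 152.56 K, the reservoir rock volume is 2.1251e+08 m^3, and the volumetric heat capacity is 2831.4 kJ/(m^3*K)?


Step 1: Q_s = Vr*rhoc*dT/1e12 = 2.1251e+08*2831.4*152.56/1e12 = 91.79548 PJ
Step 2: Q_rec = Q_s * RF = 91.79548 * 0.233 = 21.388 PJ
Q_rec = 21.388 PJ


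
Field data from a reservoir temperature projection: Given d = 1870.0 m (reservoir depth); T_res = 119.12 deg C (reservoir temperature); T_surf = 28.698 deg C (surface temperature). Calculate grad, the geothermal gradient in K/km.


grad = (T_res - T_surf) / d * 1000
grad = (119.12 - 28.698) / 1870.0 * 1000
grad = 48.35401 deg C/km
Convert: 48.35401 deg C/km * 1.0 = 48.354 K/km
grad = 48.354 K/km


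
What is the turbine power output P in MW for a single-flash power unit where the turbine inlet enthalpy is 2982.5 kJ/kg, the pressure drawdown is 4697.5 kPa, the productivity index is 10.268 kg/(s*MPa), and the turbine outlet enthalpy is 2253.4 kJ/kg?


Step 1: mdot = PI * dP / 1000 = 10.268 * 4697.5 / 1000 = 48.23393 kg/s
Step 2: P = mdot*(h_in - h_out)/1000 = 48.23393*(2982.5 - 2253.4)/1000 = 35.167 MW
P = 35.167 MW


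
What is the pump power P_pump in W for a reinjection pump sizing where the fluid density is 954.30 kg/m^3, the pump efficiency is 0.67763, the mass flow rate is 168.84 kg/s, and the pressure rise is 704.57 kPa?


P_pump = mdot * dP / (rho * eta)
P_pump = 168.84 * 704.57 / (954.30 * 0.67763)
P_pump = 183.9594 kW
Convert: 183.9594 kW * 1000.0 = 1.8396e+05 W
P_pump = 1.8396e+05 W


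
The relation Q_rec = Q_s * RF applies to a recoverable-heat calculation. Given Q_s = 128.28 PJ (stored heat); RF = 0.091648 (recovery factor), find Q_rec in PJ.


Q_rec = Q_s * RF
Q_rec = 128.28 * 0.091648
Q_rec = 11.757 PJ


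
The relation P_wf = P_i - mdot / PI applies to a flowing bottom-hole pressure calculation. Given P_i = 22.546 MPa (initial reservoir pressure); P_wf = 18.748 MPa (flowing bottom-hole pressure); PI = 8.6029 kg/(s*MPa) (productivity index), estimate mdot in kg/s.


mdot = (P_i - P_wf) * PI
mdot = (22.546 - 18.748) * 8.6029
mdot = 32.674 kg/s


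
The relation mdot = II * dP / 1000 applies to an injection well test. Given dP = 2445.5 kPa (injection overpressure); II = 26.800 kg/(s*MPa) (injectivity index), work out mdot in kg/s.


mdot = II * dP / 1000
mdot = 26.800 * 2445.5 / 1000
mdot = 65.539 kg/s


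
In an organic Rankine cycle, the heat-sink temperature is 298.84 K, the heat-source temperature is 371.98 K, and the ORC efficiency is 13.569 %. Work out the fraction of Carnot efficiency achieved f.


f = (eta_orc/100) / (1 - Tc/Th)
f = (13.569/100) / (1 - 298.84/371.98)
f = 0.69010


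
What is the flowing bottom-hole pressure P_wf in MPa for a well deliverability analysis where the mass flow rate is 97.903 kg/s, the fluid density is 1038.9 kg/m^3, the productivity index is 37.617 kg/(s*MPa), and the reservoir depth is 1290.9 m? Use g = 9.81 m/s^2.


Step 1: P_i = rho*g*h/1e6 = 1038.9*9.81*1290.9/1e6 = 13.15635 MPa
Step 2: P_wf = P_i - mdot/PI = 13.15635 - 97.903/37.617 = 10.554 MPa
P_wf = 10.554 MPa


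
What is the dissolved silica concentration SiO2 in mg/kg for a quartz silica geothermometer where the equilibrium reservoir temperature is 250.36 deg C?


SiO2 = 10^(5.19 - 1309/(T_eq + 273.15))
SiO2 = 10^(5.19 - 1309/(250.36 + 273.15))
SiO2 = 489.29 mg/kg


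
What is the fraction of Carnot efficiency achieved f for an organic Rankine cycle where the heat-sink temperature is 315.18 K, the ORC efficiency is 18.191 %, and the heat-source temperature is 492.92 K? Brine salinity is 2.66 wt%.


f = (eta_orc/100) / (1 - Tc/Th)
f = (18.191/100) / (1 - 315.18/492.92)
f = 0.50448


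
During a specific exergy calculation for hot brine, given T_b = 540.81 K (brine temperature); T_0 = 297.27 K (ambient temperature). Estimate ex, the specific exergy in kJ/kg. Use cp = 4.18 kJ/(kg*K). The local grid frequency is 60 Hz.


ex = cp * ((T_b - T_0) - T_0 * ln(T_b/T_0))
ex = 4.18 * ((540.81 - 297.27) - 297.27 * ln(540.81/297.27))
ex = 274.40 kJ/kg


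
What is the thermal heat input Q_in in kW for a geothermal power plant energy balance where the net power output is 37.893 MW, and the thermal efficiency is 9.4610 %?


Q_in = W_net / (eta / 100)
Q_in = 37.893 / (9.4610 / 100)
Q_in = 400.5179 MW
Convert: 400.5179 MW * 1000.0 = 4.0052e+05 kW
Q_in = 4.0052e+05 kW


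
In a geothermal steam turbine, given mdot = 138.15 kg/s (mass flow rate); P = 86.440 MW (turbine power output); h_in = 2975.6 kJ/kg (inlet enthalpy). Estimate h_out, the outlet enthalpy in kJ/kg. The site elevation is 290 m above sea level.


h_out = h_in - P * 1000 / mdot
h_out = 2975.6 - 86.440 * 1000 / 138.15
h_out = 2349.9 kJ/kg


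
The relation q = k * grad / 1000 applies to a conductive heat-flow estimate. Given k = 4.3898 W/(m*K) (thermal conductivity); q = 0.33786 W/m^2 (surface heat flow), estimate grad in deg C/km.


grad = q * 1000 / k
grad = 0.33786 * 1000 / 4.3898
grad = 76.965 deg C/km


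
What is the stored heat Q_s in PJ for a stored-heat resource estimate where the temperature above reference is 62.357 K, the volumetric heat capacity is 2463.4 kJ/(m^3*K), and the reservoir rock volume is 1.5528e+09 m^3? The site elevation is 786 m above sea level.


Q_s = Vr * rhoc * dT / 1e12
Q_s = 1.5528e+09 * 2463.4 * 62.357 / 1e12
Q_s = 238.53 PJ


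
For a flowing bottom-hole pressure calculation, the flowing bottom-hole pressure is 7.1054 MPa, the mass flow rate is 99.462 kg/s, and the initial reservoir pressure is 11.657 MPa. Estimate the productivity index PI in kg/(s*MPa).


PI = mdot / (P_i - P_wf)
PI = 99.462 / (11.657 - 7.1054)
PI = 21.852 kg/(s*MPa)


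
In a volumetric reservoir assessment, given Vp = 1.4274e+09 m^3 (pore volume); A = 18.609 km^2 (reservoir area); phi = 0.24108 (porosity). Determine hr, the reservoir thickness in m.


hr = Vp / (A * 1e6 * phi)
hr = 1.4274e+09 / (18.609 * 1e6 * 0.24108)
hr = 318.17 m


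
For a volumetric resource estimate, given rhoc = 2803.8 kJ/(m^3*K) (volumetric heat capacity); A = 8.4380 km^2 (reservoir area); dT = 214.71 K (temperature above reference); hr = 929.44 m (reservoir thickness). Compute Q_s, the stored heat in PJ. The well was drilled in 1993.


Step 1: Vr = A*1e6*hr = 8.438*1e6*929.44 = 7.842615e+09 m^3
Step 2: Q_s = Vr*rhoc*dT/1e12 = 7.842615e+09*2803.8*214.71/1e12 = 4721.3 PJ
Q_s = 4721.3 PJ


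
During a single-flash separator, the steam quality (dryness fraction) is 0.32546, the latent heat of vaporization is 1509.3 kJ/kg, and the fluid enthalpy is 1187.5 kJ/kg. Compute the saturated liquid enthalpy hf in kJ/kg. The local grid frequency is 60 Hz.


hf = h - x * hfg
hf = 1187.5 - 0.32546 * 1509.3
hf = 696.28 kJ/kg


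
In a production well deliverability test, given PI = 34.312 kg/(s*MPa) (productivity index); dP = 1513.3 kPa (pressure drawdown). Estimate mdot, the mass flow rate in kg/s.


mdot = PI * dP / 1000
mdot = 34.312 * 1513.3 / 1000
mdot = 51.924 kg/s


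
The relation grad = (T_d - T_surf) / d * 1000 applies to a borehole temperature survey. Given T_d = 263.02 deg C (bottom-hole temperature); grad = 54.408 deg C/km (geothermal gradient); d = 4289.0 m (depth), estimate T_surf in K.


T_surf = T_d - grad * d / 1000
T_surf = 263.02 - 54.408 * 4289.0 / 1000
T_surf = 29.66409 deg C
Convert to K: 29.66409 + 273.15 = 302.81 K
T_surf = 302.81 K


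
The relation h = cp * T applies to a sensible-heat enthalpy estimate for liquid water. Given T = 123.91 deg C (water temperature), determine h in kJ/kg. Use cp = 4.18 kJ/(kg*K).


h = cp * T
h = 4.18 * 123.91
h = 517.94 kJ/kg


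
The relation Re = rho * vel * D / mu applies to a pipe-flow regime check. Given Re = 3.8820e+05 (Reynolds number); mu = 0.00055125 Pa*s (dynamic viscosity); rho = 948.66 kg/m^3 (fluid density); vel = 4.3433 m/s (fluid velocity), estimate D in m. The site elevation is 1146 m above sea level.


D = Re * mu / (rho * vel)
D = 3.8820e+05 * 0.00055125 / (948.66 * 4.3433)
D = 0.051937 m


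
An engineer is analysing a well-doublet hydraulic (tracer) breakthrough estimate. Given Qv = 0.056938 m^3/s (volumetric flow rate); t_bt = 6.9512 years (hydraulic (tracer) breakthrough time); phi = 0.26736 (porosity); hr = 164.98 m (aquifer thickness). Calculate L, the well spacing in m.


L = sqrt(t_bt*365.25*86400*3*Qv / (pi*hr*phi))
L = sqrt(6.9512*365.25*86400*3*0.056938 / (pi*164.98*0.26736))
L = 520.00 m


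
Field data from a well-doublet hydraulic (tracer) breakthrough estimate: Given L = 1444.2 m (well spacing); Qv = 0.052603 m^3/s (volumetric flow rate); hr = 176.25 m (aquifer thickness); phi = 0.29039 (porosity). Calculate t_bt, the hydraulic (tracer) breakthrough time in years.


t_bt = pi * hr * phi * L^2 / (3 * Qv) / (365.25*86400)
t_bt = pi * 176.25 * 0.29039 * 1444.2^2 / (3 * 0.052603) / (365.25*86400)
t_bt = 67.341 years


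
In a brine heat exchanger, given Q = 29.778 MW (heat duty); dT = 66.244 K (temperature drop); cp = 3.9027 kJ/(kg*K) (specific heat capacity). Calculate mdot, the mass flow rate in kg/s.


mdot = Q * 1000 / (cp * dT)
mdot = 29.778 * 1000 / (3.9027 * 66.244)
mdot = 115.18 kg/s


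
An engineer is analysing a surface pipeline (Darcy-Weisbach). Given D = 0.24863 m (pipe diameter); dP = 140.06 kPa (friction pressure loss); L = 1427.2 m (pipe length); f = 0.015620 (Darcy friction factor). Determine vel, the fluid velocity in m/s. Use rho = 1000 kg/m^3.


vel = sqrt(dP*1000*2*D / (f*L*rho))
vel = sqrt(140.06*1000*2*0.24863 / (0.015620*1427.2*1000))
vel = 1.7675 m/s


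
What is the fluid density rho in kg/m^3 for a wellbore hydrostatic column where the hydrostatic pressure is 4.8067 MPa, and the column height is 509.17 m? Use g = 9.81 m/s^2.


rho = P * 1e6 / (g * h)
rho = 4.8067 * 1e6 / (9.81 * 509.17)
rho = 962.31 kg/m^3


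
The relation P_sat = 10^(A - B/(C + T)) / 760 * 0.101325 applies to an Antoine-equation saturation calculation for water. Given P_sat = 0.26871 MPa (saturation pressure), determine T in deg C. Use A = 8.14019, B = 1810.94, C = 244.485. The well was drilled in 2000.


T = B / (A - log10(P_sat * 760 / 0.101325)) - C
T = 1810.94 / (8.14019 - log10(0.26871 * 760 / 0.101325)) - 244.485
T = 130.00 deg C


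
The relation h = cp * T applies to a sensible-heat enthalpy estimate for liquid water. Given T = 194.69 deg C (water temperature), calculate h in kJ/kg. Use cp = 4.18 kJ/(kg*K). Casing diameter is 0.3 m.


h = cp * T
h = 4.18 * 194.69
h = 813.80 kJ/kg


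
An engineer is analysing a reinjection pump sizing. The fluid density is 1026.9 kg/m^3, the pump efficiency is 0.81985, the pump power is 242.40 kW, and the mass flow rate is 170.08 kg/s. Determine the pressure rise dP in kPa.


dP = P_pump * rho * eta / mdot
dP = 242.40 * 1026.9 * 0.81985 / 170.08
dP = 1199.9 kPa


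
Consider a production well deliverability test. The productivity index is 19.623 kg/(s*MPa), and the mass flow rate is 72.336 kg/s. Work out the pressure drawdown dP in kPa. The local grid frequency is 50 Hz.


dP = mdot * 1000 / PI
dP = 72.336 * 1000 / 19.623
dP = 3686.3 kPa


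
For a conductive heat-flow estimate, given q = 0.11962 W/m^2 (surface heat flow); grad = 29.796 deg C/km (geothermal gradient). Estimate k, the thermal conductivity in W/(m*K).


k = q * 1000 / grad
k = 0.11962 * 1000 / 29.796
k = 4.0146 W/(m*K)


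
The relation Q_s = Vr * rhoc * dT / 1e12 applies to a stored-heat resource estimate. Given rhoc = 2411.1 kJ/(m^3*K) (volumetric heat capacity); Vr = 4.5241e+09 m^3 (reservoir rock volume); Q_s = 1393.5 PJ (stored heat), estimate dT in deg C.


dT = Q_s * 1e12 / (Vr * rhoc)
dT = 1393.5 * 1e12 / (4.5241e+09 * 2411.1)
dT = 127.7496 K
Convert (temperature difference, 1 K = 1 deg C): 127.7496 K = 127.7496 deg C
dT = 127.75 deg C


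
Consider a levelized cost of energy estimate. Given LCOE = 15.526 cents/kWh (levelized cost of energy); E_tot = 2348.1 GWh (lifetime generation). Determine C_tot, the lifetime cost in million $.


C_tot = LCOE / 100 * E_tot
C_tot = 15.526 / 100 * 2348.1
C_tot = 364.57 million $


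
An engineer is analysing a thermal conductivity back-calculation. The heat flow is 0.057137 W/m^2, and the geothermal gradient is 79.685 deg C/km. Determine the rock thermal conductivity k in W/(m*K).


k = q / (grad / 1000)
k = 0.057137 / (79.685 / 1000)
k = 0.71704 W/(m*K)


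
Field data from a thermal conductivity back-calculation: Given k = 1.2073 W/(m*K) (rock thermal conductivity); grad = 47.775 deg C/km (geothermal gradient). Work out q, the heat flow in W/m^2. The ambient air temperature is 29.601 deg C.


q = k * grad / 1000
q = 1.2073 * 47.775 / 1000
q = 0.057679 W/m^2


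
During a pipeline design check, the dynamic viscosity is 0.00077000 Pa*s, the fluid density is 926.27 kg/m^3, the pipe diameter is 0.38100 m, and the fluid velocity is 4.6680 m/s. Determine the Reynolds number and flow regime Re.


Step 1: Re = rho*vel*D/mu = 926.27*4.668*0.381/0.00077 = 2.1395e+06
Step 2: Re = 2.1395e+06 > 4000, so flow is turbulent.
Re = 2.1395e+06 (turbulent)


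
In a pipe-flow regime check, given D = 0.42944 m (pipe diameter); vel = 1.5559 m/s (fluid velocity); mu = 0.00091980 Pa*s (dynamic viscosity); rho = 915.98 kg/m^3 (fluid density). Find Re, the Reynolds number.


Re = rho * vel * D / mu
Re = 915.98 * 1.5559 * 0.42944 / 0.00091980
Re = 6.6539e+05


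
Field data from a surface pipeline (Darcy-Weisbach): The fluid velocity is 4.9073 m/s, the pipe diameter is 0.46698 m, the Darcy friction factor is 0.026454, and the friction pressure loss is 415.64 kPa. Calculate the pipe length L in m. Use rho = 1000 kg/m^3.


L = dP*1000*D / (f*rho*vel^2/2)
L = 415.64*1000*0.46698 / (0.026454*1000*4.9073^2/2)
L = 609.35 m


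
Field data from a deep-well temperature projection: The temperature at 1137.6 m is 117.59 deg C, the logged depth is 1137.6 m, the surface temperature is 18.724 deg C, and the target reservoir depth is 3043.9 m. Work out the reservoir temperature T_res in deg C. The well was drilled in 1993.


Step 1: grad = (T_d1 - T_surf)/d1 * 1000 = (117.59 - 18.724)/1137.6 * 1000 = 86.90752 deg C/km
Step 2: T_res = T_surf + grad*d2/1000 = 18.724 + 86.90752*3043.9/1000 = 283.26 deg C
T_res = 283.26 deg C


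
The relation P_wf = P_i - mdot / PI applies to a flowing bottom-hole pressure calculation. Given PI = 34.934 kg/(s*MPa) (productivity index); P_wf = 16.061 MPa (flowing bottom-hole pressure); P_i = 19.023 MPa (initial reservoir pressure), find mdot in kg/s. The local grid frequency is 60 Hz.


mdot = (P_i - P_wf) * PI
mdot = (19.023 - 16.061) * 34.934
mdot = 103.47 kg/s


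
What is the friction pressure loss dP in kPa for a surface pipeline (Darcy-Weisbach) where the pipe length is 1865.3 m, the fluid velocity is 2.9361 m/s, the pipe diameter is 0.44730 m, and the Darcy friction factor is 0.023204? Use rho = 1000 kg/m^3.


dP = f * (L/D) * (rho*vel^2/2) / 1000
dP = 0.023204 * (1865.3/0.44730) * (1000*2.9361^2/2) / 1000
dP = 417.08 kPa


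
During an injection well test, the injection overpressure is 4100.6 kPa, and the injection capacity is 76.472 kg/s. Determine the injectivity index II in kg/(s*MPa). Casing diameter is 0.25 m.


II = mdot * 1000 / dP
II = 76.472 * 1000 / 4100.6
II = 18.649 kg/(s*MPa)


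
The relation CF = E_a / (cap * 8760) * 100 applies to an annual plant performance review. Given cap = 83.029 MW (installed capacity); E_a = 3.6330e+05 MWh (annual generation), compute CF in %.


CF = E_a / (cap * 8760) * 100
CF = 3.6330e+05 / (83.029 * 8760) * 100
CF = 49.950 %


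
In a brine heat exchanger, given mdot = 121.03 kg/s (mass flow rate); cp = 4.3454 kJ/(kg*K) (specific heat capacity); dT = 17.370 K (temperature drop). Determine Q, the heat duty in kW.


Q = mdot * cp * dT / 1000
Q = 121.03 * 4.3454 * 17.370 / 1000
Q = 9.135296 MW
Convert: 9.135296 MW * 1000.0 = 9135.3 kW
Q = 9135.3 kW


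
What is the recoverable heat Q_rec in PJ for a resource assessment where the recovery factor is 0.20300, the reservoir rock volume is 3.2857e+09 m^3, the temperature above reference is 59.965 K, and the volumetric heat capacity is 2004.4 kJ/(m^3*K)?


Step 1: Q_s = Vr*rhoc*dT/1e12 = 3.2857e+09*2004.4*59.965/1e12 = 394.9209 PJ
Step 2: Q_rec = Q_s * RF = 394.9209 * 0.203 = 80.169 PJ
Q_rec = 80.169 PJ


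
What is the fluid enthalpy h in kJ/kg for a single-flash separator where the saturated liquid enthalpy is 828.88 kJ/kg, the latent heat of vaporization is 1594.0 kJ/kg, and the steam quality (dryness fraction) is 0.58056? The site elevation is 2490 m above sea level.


h = hf + x * hfg
h = 828.88 + 0.58056 * 1594.0
h = 1754.3 kJ/kg


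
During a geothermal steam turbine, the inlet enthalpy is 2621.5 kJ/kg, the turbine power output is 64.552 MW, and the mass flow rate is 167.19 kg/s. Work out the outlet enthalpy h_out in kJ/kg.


h_out = h_in - P * 1000 / mdot
h_out = 2621.5 - 64.552 * 1000 / 167.19
h_out = 2235.4 kJ/kg


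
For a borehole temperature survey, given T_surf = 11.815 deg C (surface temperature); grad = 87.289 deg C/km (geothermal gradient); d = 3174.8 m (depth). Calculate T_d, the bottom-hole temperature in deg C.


T_d = T_surf + grad * d / 1000
T_d = 11.815 + 87.289 * 3174.8 / 1000
T_d = 288.94 deg C


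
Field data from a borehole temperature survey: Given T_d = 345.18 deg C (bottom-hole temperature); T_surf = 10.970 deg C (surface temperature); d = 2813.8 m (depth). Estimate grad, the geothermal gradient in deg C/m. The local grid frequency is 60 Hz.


grad = (T_d - T_surf) / d * 1000
grad = (345.18 - 10.970) / 2813.8 * 1000
grad = 118.7753 deg C/km
Convert: 118.7753 deg C/km * 0.001 = 0.11878 deg C/m
grad = 0.11878 deg C/m


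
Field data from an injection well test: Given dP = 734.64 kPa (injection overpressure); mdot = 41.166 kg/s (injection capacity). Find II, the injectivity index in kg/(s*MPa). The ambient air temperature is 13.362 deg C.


II = mdot * 1000 / dP
II = 41.166 * 1000 / 734.64
II = 56.036 kg/(s*MPa)


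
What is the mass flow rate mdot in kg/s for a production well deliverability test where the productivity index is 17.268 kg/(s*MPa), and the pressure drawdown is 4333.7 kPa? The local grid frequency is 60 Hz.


mdot = PI * dP / 1000
mdot = 17.268 * 4333.7 / 1000
mdot = 74.834 kg/s


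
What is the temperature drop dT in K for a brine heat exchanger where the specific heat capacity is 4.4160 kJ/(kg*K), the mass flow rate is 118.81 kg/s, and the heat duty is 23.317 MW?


dT = Q * 1000 / (mdot * cp)
dT = 23.317 * 1000 / (118.81 * 4.4160)
dT = 44.442 K


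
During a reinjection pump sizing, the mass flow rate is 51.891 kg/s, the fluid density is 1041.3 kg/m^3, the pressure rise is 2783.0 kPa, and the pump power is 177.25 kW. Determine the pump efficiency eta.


eta = mdot * dP / (rho * P_pump)
eta = 51.891 * 2783.0 / (1041.3 * 177.25)
eta = 0.78243


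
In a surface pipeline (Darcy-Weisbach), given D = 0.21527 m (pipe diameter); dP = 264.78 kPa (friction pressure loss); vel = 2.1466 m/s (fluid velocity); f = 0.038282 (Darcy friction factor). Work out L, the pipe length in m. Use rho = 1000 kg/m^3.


L = dP*1000*D / (f*rho*vel^2/2)
L = 264.78*1000*0.21527 / (0.038282*1000*2.1466^2/2)
L = 646.25 m


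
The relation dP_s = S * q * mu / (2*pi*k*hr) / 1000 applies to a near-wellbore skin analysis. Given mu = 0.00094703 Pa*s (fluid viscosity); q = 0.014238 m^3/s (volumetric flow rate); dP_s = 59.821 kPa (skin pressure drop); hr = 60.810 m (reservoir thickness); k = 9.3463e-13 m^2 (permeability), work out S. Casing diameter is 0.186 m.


S = dP_s * 1000 * 2*pi*k*hr / (q*mu)
S = 59.821 * 1000 * 2*pi*9.3463e-13*60.810 / (0.014238*0.00094703)
S = 1.5843


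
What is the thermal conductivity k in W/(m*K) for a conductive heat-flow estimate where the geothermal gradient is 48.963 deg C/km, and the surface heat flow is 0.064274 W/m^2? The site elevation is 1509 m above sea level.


k = q * 1000 / grad
k = 0.064274 * 1000 / 48.963
k = 1.3127 W/(m*K)


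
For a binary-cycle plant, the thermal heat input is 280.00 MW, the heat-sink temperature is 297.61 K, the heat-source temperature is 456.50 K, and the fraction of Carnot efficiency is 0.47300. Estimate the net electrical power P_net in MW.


Step 1: eta = (1 - Tc/Th)*f = (1 - 297.61/456.5)*0.473 = 0.1646330
Step 2: P_net = eta * Q_in = 0.1646330 * 280.0 = 46.097 MW
P_net = 46.097 MW


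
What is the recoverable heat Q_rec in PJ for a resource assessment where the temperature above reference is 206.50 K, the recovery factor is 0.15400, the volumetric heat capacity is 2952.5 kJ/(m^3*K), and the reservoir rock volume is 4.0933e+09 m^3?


Step 1: Q_s = Vr*rhoc*dT/1e12 = 4.0933e+09*2952.5*206.5/1e12 = 2495.649 PJ
Step 2: Q_rec = Q_s * RF = 2495.649 * 0.154 = 384.33 PJ
Q_rec = 384.33 PJ


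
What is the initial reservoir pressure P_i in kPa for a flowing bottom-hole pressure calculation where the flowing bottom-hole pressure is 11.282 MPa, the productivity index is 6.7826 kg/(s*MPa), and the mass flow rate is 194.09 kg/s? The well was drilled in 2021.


P_i = P_wf + mdot / PI
P_i = 11.282 + 194.09 / 6.7826
P_i = 39.89787 MPa
Convert: 39.89787 MPa * 1000.0 = 39898 kPa
P_i = 39898 kPa


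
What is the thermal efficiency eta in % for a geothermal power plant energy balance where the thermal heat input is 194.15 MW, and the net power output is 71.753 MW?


eta = W_net / Q_in * 100
eta = 71.753 / 194.15 * 100
eta = 36.958 %


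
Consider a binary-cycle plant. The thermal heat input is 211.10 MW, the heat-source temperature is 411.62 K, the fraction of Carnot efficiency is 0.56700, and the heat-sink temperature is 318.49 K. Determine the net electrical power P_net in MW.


Step 1: eta = (1 - Tc/Th)*f = (1 - 318.49/411.62)*0.567 = 0.1282851
Step 2: P_net = eta * Q_in = 0.1282851 * 211.1 = 27.081 MW
P_net = 27.081 MW


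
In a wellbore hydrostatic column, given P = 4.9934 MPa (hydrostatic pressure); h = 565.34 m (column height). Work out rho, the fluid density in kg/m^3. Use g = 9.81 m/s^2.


rho = P * 1e6 / (g * h)
rho = 4.9934 * 1e6 / (9.81 * 565.34)
rho = 900.36 kg/m^3


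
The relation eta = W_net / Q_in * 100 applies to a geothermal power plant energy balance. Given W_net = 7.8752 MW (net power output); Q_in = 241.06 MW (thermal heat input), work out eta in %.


eta = W_net / Q_in * 100
eta = 7.8752 / 241.06 * 100
eta = 3.2669 %


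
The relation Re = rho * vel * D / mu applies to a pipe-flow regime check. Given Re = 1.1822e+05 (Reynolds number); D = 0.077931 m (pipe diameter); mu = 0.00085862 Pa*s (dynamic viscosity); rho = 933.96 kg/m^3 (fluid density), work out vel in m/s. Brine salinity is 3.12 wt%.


vel = Re * mu / (rho * D)
vel = 1.1822e+05 * 0.00085862 / (933.96 * 0.077931)
vel = 1.3946 m/s


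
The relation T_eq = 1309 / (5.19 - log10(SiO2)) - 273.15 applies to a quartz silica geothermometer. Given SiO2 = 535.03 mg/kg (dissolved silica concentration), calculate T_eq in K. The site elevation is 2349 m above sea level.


T_eq = 1309 / (5.19 - log10(SiO2)) - 273.15
T_eq = 1309 / (5.19 - log10(535.03)) - 273.15
T_eq = 258.6132 deg C
Convert to K: 258.6132 + 273.15 = 531.76 K
T_eq = 531.76 K


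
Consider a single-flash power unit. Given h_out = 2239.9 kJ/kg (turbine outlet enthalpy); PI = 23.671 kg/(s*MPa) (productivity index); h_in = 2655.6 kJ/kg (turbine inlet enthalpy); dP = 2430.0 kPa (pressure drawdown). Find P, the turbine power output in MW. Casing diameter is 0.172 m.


Step 1: mdot = PI * dP / 1000 = 23.671 * 2430.0 / 1000 = 57.52053 kg/s
Step 2: P = mdot*(h_in - h_out)/1000 = 57.52053*(2655.6 - 2239.9)/1000 = 23.911 MW
P = 23.911 MW


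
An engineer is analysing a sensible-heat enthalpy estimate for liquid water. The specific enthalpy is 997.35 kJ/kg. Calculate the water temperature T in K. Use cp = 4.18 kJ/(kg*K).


T = h / cp
T = 997.35 / 4.18
T = 238.6005 deg C
Convert to K: 238.6005 + 273.15 = 511.75 K
T = 511.75 K


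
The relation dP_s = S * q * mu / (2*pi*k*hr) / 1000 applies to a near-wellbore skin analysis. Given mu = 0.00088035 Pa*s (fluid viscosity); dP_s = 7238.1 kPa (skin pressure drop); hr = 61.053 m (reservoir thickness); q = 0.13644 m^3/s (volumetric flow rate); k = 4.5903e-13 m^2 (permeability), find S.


S = dP_s * 1000 * 2*pi*k*hr / (q*mu)
S = 7238.1 * 1000 * 2*pi*4.5903e-13*61.053 / (0.13644*0.00088035)
S = 10.611


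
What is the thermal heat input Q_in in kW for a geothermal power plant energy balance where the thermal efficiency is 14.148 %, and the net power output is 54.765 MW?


Q_in = W_net / (eta / 100)
Q_in = 54.765 / (14.148 / 100)
Q_in = 387.0865 MW
Convert: 387.0865 MW * 1000.0 = 3.8709e+05 kW
Q_in = 3.8709e+05 kW


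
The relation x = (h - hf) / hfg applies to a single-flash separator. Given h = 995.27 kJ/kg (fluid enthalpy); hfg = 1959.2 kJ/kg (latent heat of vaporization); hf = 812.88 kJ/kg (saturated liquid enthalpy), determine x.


x = (h - hf) / hfg
x = (995.27 - 812.88) / 1959.2
x = 0.093094


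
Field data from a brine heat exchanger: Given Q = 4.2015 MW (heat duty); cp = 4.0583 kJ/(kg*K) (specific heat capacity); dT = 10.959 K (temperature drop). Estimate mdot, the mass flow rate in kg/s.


mdot = Q * 1000 / (cp * dT)
mdot = 4.2015 * 1000 / (4.0583 * 10.959)
mdot = 94.469 kg/s


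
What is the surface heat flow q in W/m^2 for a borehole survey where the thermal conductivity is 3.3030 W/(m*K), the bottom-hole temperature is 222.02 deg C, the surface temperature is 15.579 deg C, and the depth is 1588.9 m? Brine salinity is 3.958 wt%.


Step 1: grad = (T_d - T_surf)/d * 1000 = (222.02 - 15.579)/1588.9 * 1000 = 129.9270 deg C/km
Step 2: q = k * grad / 1000 = 3.303 * 129.9270 / 1000 = 0.42915 W/m^2
q = 0.42915 W/m^2


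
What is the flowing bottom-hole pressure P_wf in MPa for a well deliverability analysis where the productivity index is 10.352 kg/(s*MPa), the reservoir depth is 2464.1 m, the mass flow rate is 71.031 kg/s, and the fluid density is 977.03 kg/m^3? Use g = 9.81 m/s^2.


Step 1: P_i = rho*g*h/1e6 = 977.03*9.81*2464.1/1e6 = 23.61757 MPa
Step 2: P_wf = P_i - mdot/PI = 23.61757 - 71.031/10.352 = 16.756 MPa
P_wf = 16.756 MPa


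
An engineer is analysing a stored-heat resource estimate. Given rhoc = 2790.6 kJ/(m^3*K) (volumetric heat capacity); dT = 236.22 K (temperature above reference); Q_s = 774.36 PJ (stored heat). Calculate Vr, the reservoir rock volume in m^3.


Vr = Q_s * 1e12 / (rhoc * dT)
Vr = 774.36 * 1e12 / (2790.6 * 236.22)
Vr = 1.1747e+09 m^3


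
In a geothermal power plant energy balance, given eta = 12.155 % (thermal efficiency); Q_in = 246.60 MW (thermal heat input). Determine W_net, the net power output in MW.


W_net = eta / 100 * Q_in
W_net = 12.155 / 100 * 246.60
W_net = 29.974 MW


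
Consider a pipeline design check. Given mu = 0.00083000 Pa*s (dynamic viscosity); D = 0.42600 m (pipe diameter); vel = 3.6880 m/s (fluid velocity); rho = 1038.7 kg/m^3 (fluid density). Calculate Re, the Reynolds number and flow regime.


Step 1: Re = rho*vel*D/mu = 1038.7*3.688*0.426/0.00083 = 1.9661e+06
Step 2: Re = 1.9661e+06 > 4000, so flow is turbulent.
Re = 1.9661e+06 (turbulent)


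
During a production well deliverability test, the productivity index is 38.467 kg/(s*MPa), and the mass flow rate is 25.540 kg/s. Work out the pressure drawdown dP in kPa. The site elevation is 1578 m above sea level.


dP = mdot * 1000 / PI
dP = 25.540 * 1000 / 38.467
dP = 663.95 kPa


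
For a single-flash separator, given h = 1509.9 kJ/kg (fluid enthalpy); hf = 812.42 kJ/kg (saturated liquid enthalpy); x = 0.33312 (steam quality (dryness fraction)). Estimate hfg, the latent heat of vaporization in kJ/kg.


hfg = (h - hf) / x
hfg = (1509.9 - 812.42) / 0.33312
hfg = 2093.8 kJ/kg


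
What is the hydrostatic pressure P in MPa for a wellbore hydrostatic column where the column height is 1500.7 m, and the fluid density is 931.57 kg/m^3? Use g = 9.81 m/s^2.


P = rho * g * h / 1e6
P = 931.57 * 9.81 * 1500.7 / 1e6
P = 13.714 MPa


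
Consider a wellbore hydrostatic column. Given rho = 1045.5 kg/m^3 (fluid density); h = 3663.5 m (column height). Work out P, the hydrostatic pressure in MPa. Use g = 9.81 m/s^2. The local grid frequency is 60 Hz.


P = rho * g * h / 1e6
P = 1045.5 * 9.81 * 3663.5 / 1e6
P = 37.574 MPa


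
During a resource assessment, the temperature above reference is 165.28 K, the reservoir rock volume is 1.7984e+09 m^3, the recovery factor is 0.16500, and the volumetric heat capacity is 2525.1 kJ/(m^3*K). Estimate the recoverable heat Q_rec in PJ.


Step 1: Q_s = Vr*rhoc*dT/1e12 = 1.7984e+09*2525.1*165.28/1e12 = 750.5596 PJ
Step 2: Q_rec = Q_s * RF = 750.5596 * 0.165 = 123.84 PJ
Q_rec = 123.84 PJ


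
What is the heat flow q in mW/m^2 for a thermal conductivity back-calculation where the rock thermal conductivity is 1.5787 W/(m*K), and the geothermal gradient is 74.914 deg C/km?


q = k * grad / 1000
q = 1.5787 * 74.914 / 1000
q = 0.1182667 W/m^2
Convert: 0.1182667 W/m^2 * 1000.0 = 118.27 mW/m^2
q = 118.27 mW/m^2


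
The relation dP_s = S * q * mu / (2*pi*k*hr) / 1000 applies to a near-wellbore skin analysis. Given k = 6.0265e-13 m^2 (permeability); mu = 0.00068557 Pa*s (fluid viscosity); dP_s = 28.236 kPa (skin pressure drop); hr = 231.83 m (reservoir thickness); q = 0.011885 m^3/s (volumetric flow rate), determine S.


S = dP_s * 1000 * 2*pi*k*hr / (q*mu)
S = 28.236 * 1000 * 2*pi*6.0265e-13*231.83 / (0.011885*0.00068557)
S = 3.0421


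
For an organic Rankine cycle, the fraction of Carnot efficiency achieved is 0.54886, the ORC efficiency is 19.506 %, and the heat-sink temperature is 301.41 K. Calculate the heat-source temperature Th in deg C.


Th = Tc / (1 - (eta_orc/100)/f)
Th = 301.41 / (1 - (19.506/100)/0.54886)
Th = 467.5859 K
Convert to deg C: 467.5859 - 273.15 = 194.44 deg C
Th = 194.44 deg C


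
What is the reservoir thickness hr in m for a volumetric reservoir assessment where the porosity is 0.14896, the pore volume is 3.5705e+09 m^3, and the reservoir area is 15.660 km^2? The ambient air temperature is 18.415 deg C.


hr = Vp / (A * 1e6 * phi)
hr = 3.5705e+09 / (15.660 * 1e6 * 0.14896)
hr = 1530.6 m


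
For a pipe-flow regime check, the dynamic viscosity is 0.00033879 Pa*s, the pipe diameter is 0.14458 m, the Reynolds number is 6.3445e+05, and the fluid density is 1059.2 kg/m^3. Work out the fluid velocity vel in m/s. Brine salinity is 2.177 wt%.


vel = Re * mu / (rho * D)
vel = 6.3445e+05 * 0.00033879 / (1059.2 * 0.14458)
vel = 1.4036 m/s


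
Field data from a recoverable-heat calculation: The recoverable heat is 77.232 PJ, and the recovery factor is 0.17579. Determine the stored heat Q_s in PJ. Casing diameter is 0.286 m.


Q_s = Q_rec / RF
Q_s = 77.232 / 0.17579
Q_s = 439.34 PJ


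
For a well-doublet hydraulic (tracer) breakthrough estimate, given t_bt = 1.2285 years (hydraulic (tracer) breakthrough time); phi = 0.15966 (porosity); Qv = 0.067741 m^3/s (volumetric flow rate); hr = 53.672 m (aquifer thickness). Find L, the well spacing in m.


L = sqrt(t_bt*365.25*86400*3*Qv / (pi*hr*phi))
L = sqrt(1.2285*365.25*86400*3*0.067741 / (pi*53.672*0.15966))
L = 540.98 m


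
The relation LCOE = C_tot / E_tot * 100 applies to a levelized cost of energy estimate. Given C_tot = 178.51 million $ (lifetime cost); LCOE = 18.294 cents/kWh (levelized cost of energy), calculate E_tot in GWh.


E_tot = C_tot / LCOE * 100
E_tot = 178.51 / 18.294 * 100
E_tot = 975.78 GWh


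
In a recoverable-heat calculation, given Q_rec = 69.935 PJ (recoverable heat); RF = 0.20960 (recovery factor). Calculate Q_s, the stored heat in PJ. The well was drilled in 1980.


Q_s = Q_rec / RF
Q_s = 69.935 / 0.20960
Q_s = 333.66 PJ


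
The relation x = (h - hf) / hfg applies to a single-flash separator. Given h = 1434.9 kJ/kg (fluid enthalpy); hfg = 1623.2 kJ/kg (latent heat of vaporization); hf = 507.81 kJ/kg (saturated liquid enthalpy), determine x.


x = (h - hf) / hfg
x = (1434.9 - 507.81) / 1623.2
x = 0.57115


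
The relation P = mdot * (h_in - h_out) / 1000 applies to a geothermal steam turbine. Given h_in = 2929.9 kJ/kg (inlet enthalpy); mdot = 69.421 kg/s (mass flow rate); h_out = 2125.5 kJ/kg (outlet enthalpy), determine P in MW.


P = mdot * (h_in - h_out) / 1000
P = 69.421 * (2929.9 - 2125.5) / 1000
P = 55.842 MW


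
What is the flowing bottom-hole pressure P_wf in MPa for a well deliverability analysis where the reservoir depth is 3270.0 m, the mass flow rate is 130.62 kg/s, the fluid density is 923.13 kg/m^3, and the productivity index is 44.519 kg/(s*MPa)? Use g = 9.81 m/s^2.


Step 1: P_i = rho*g*h/1e6 = 923.13*9.81*3270.0/1e6 = 29.61281 MPa
Step 2: P_wf = P_i - mdot/PI = 29.61281 - 130.62/44.519 = 26.679 MPa
P_wf = 26.679 MPa


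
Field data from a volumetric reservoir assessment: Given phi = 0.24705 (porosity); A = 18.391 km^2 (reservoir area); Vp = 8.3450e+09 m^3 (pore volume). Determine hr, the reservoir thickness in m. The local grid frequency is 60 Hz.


hr = Vp / (A * 1e6 * phi)
hr = 8.3450e+09 / (18.391 * 1e6 * 0.24705)
hr = 1836.7 m


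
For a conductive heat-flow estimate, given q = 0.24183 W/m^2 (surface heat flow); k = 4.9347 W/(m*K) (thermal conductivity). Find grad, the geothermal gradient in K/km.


grad = q * 1000 / k
grad = 0.24183 * 1000 / 4.9347
grad = 49.00602 deg C/km
Convert: 49.00602 deg C/km * 1.0 = 49.006 K/km
grad = 49.006 K/km
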